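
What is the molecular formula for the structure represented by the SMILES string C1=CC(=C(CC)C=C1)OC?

C9H12O

Heavy atoms from the SMILES: 9 C, 1 O.
Implicit hydrogens by atom environment:
  4 × C (aromatic): 1 H each → 4
  2 × C: 3 H each → 6
  2 × C (aromatic): no H
  1 × C: 2 H
  1 × O: no H
  Total hydrogens = 12.
Molecular formula: C9H12O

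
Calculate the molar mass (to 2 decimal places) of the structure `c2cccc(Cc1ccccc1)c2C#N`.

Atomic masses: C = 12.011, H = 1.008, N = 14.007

Molecular formula: C14H11N.
M = 14×12.011 + 11×1.008 + 1×14.007 = 193.25 g/mol.

193.25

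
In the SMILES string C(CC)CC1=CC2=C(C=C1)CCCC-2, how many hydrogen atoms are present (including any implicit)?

20

Hydrogens are implicit in SMILES; fill each atom to its normal valence:
  7 × C: 2 H each → 14
  3 × C (aromatic): 1 H each → 3
  3 × C (aromatic): no H
  1 × C: 3 H
  Total hydrogens = 20.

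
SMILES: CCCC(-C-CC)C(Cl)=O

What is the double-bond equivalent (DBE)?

1

Molecular formula from the SMILES: C8H15ClO.
DoU = (2C + 2 + N − H − X)/2 = (2·8 + 2 + 0 − 15 − 1)/2 = 2/2 = 1.
(Structurally: 0 ring(s) + 1 π bond(s) = 1.)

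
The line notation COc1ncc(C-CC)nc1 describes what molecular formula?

C8H12N2O

Heavy atoms from the SMILES: 8 C, 2 N, 1 O.
Implicit hydrogens by atom environment:
  2 × C: 3 H each → 6
  2 × C: 2 H each → 4
  2 × C (aromatic): 1 H each → 2
  2 × C (aromatic): no H
  2 × N (aromatic): no H
  1 × O: no H
  Total hydrogens = 12.
Molecular formula: C8H12N2O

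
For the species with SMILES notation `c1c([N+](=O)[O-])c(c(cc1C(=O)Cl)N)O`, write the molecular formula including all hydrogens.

C7H5ClN2O4

Heavy atoms from the SMILES: 7 C, 1 Cl, 2 N, 4 O.
Implicit hydrogens by atom environment:
  4 × C (aromatic): no H
  2 × C (aromatic): 1 H each → 2
  2 × O: no H
  1 × C: no H
  1 × Cl: no H
  1 × N: 2 H
  1 × N (charge +1): no H
  1 × O: 1 H
  1 × O (charge -1): no H
  Total hydrogens = 5.
Molecular formula: C7H5ClN2O4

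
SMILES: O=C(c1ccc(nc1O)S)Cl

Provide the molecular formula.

Heavy atoms from the SMILES: 6 C, 1 Cl, 1 N, 2 O, 1 S.
Implicit hydrogens by atom environment:
  3 × C (aromatic): no H
  2 × C (aromatic): 1 H each → 2
  1 × C: no H
  1 × Cl: no H
  1 × N (aromatic): no H
  1 × O: 1 H
  1 × O: no H
  1 × S: 1 H
  Total hydrogens = 4.
Molecular formula: C6H4ClNO2S

C6H4ClNO2S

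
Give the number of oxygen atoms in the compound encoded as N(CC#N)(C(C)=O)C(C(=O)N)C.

2

The symbol for oxygen appears 2 times in the SMILES.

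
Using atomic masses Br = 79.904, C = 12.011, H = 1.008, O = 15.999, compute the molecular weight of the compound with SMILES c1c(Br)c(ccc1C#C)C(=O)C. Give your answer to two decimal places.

Molecular formula: C10H7BrO.
M = 1×79.904 + 10×12.011 + 7×1.008 + 1×15.999 = 223.07 g/mol.

223.07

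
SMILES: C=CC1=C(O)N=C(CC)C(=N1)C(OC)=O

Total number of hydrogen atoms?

Hydrogens are implicit in SMILES; fill each atom to its normal valence:
  4 × C (aromatic): no H
  2 × C: 3 H each → 6
  2 × C: 2 H each → 4
  2 × N (aromatic): no H
  2 × O: no H
  1 × C: 1 H
  1 × C: no H
  1 × O: 1 H
  Total hydrogens = 12.

12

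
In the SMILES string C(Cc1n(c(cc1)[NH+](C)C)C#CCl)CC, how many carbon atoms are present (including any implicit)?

12

The symbol for carbon appears 12 times in the SMILES. Lowercase c denotes aromatic carbon and counts toward C.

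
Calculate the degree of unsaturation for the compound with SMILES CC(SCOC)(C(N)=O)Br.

1

Molecular formula from the SMILES: C5H10BrNO2S.
DoU = (2C + 2 + N − H − X)/2 = (2·5 + 2 + 1 − 10 − 1)/2 = 2/2 = 1.
(Structurally: 0 ring(s) + 1 π bond(s) = 1.)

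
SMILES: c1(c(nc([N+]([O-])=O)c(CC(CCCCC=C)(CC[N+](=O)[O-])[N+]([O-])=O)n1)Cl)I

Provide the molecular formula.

C14H17ClIN5O6

Heavy atoms from the SMILES: 14 C, 1 Cl, 1 I, 5 N, 6 O.
Implicit hydrogens by atom environment:
  8 × C: 2 H each → 16
  4 × C (aromatic): no H
  3 × N (charge +1): no H
  3 × O: no H
  3 × O (charge -1): no H
  2 × N (aromatic): no H
  1 × C: 1 H
  1 × C: no H
  1 × Cl: no H
  1 × I: no H
  Total hydrogens = 17.
Molecular formula: C14H17ClIN5O6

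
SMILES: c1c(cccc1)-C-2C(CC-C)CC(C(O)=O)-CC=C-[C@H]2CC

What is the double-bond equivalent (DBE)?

Molecular formula from the SMILES: C20H28O2.
DoU = (2C + 2 + N − H − X)/2 = (2·20 + 2 + 0 − 28 − 0)/2 = 14/2 = 7.
(Structurally: 2 ring(s) + 5 π bond(s) = 7.)

7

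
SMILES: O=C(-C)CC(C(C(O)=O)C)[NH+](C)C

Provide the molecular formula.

C9H18NO3+

Heavy atoms from the SMILES: 9 C, 1 N, 3 O.
Implicit hydrogens by atom environment:
  4 × C: 3 H each → 12
  2 × C: 1 H each → 2
  2 × C: no H
  2 × O: no H
  1 × C: 2 H
  1 × N (charge +1): 1 H
  1 × O: 1 H
  Total hydrogens = 18.
Net charge +1.
Molecular formula: C9H18NO3+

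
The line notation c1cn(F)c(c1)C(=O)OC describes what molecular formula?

C6H6FNO2

Heavy atoms from the SMILES: 6 C, 1 F, 1 N, 2 O.
Implicit hydrogens by atom environment:
  3 × C (aromatic): 1 H each → 3
  2 × O: no H
  1 × C: 3 H
  1 × C (aromatic): no H
  1 × C: no H
  1 × F: no H
  1 × N (aromatic): no H
  Total hydrogens = 6.
Molecular formula: C6H6FNO2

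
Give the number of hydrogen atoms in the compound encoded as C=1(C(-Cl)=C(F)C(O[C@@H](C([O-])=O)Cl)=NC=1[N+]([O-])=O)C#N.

Hydrogens are implicit in SMILES; fill each atom to its normal valence:
  5 × C (aromatic): no H
  3 × O: no H
  2 × C: no H
  2 × Cl: no H
  2 × O (charge -1): no H
  1 × C: 1 H
  1 × F: no H
  1 × N (aromatic): no H
  1 × N: no H
  1 × N (charge +1): no H
  Total hydrogens = 1.

1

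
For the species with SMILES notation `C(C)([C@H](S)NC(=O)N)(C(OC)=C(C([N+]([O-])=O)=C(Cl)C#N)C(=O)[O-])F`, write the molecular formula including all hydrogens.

Heavy atoms from the SMILES: 11 C, 1 Cl, 1 F, 4 N, 6 O, 1 S.
Implicit hydrogens by atom environment:
  8 × C: no H
  4 × O: no H
  2 × C: 3 H each → 6
  2 × O (charge -1): no H
  1 × C: 1 H
  1 × Cl: no H
  1 × F: no H
  1 × N: 2 H
  1 × N: 1 H
  1 × N: no H
  1 × N (charge +1): no H
  1 × S: 1 H
  Total hydrogens = 11.
Net charge -1.
Molecular formula: C11H11ClFN4O6S-

C11H11ClFN4O6S-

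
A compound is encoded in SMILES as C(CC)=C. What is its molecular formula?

Heavy atoms from the SMILES: 4 C.
Implicit hydrogens by atom environment:
  2 × C: 2 H each → 4
  1 × C: 3 H
  1 × C: 1 H
  Total hydrogens = 8.
Molecular formula: C4H8

C4H8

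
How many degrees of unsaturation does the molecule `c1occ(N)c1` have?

Molecular formula from the SMILES: C4H5NO.
DoU = (2C + 2 + N − H − X)/2 = (2·4 + 2 + 1 − 5 − 0)/2 = 6/2 = 3.
(Structurally: 1 ring(s) + 2 π bond(s) = 3.)

3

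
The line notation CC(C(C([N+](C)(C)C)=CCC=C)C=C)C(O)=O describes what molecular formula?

Heavy atoms from the SMILES: 14 C, 1 N, 2 O.
Implicit hydrogens by atom environment:
  5 × C: 1 H each → 5
  4 × C: 3 H each → 12
  3 × C: 2 H each → 6
  2 × C: no H
  1 × N (charge +1): no H
  1 × O: 1 H
  1 × O: no H
  Total hydrogens = 24.
Net charge +1.
Molecular formula: C14H24NO2+

C14H24NO2+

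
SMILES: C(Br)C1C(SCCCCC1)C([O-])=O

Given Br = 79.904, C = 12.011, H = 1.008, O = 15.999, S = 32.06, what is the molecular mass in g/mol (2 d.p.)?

Molecular formula: C9H14BrO2S-.
M = 1×79.904 + 9×12.011 + 14×1.008 + 2×15.999 + 1×32.06 = 266.17 g/mol.

266.17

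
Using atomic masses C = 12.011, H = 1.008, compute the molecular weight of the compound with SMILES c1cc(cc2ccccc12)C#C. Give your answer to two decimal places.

152.20

Molecular formula: C12H8.
M = 12×12.011 + 8×1.008 = 152.20 g/mol.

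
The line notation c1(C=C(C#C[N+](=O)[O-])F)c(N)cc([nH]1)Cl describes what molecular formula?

Heavy atoms from the SMILES: 8 C, 1 Cl, 1 F, 3 N, 2 O.
Implicit hydrogens by atom environment:
  3 × C (aromatic): no H
  3 × C: no H
  1 × C (aromatic): 1 H
  1 × C: 1 H
  1 × Cl: no H
  1 × F: no H
  1 × N: 2 H
  1 × N (aromatic): 1 H
  1 × N (charge +1): no H
  1 × O: no H
  1 × O (charge -1): no H
  Total hydrogens = 5.
Molecular formula: C8H5ClFN3O2

C8H5ClFN3O2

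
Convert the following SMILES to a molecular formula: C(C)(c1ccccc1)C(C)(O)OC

Heavy atoms from the SMILES: 11 C, 2 O.
Implicit hydrogens by atom environment:
  5 × C (aromatic): 1 H each → 5
  3 × C: 3 H each → 9
  1 × C: 1 H
  1 × C: no H
  1 × C (aromatic): no H
  1 × O: 1 H
  1 × O: no H
  Total hydrogens = 16.
Molecular formula: C11H16O2

C11H16O2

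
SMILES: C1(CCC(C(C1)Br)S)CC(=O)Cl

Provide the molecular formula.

C8H12BrClOS

Heavy atoms from the SMILES: 1 Br, 8 C, 1 Cl, 1 O, 1 S.
Implicit hydrogens by atom environment:
  4 × C: 2 H each → 8
  3 × C: 1 H each → 3
  1 × Br: no H
  1 × C: no H
  1 × Cl: no H
  1 × O: no H
  1 × S: 1 H
  Total hydrogens = 12.
Molecular formula: C8H12BrClOS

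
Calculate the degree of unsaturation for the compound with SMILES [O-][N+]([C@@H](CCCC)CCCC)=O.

Molecular formula from the SMILES: C9H19NO2.
DoU = (2C + 2 + N − H − X)/2 = (2·9 + 2 + 1 − 19 − 0)/2 = 2/2 = 1.
(Structurally: 0 ring(s) + 1 π bond(s) = 1.)

1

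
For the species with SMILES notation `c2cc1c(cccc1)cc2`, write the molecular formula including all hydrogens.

Heavy atoms from the SMILES: 10 C.
Implicit hydrogens by atom environment:
  8 × C (aromatic): 1 H each → 8
  2 × C (aromatic): no H
  Total hydrogens = 8.
Molecular formula: C10H8

C10H8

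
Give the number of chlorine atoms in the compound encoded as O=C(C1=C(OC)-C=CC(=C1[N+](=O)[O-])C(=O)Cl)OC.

1

The symbol for chlorine appears 1 time in the SMILES.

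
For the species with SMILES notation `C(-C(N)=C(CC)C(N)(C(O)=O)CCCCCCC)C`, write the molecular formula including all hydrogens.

Heavy atoms from the SMILES: 15 C, 2 N, 2 O.
Implicit hydrogens by atom environment:
  8 × C: 2 H each → 16
  4 × C: no H
  3 × C: 3 H each → 9
  2 × N: 2 H each → 4
  1 × O: 1 H
  1 × O: no H
  Total hydrogens = 30.
Molecular formula: C15H30N2O2

C15H30N2O2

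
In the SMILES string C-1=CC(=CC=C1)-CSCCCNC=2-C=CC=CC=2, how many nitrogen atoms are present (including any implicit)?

1

The symbol for nitrogen appears 1 time in the SMILES.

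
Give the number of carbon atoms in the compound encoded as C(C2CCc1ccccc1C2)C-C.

13

The symbol for carbon appears 13 times in the SMILES. Lowercase c denotes aromatic carbon and counts toward C.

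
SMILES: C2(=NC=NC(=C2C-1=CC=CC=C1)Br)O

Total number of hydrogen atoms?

Hydrogens are implicit in SMILES; fill each atom to its normal valence:
  6 × C (aromatic): 1 H each → 6
  4 × C (aromatic): no H
  2 × N (aromatic): no H
  1 × Br: no H
  1 × O: 1 H
  Total hydrogens = 7.

7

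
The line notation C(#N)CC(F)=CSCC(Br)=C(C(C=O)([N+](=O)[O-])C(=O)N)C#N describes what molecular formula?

C11H8BrFN4O4S

Heavy atoms from the SMILES: 1 Br, 11 C, 1 F, 4 N, 4 O, 1 S.
Implicit hydrogens by atom environment:
  7 × C: no H
  3 × O: no H
  2 × C: 2 H each → 4
  2 × C: 1 H each → 2
  2 × N: no H
  1 × Br: no H
  1 × F: no H
  1 × N: 2 H
  1 × N (charge +1): no H
  1 × O (charge -1): no H
  1 × S: no H
  Total hydrogens = 8.
Molecular formula: C11H8BrFN4O4S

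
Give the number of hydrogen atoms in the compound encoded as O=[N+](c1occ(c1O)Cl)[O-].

2

Hydrogens are implicit in SMILES; fill each atom to its normal valence:
  3 × C (aromatic): no H
  1 × C (aromatic): 1 H
  1 × Cl: no H
  1 × N (charge +1): no H
  1 × O: 1 H
  1 × O (aromatic): no H
  1 × O: no H
  1 × O (charge -1): no H
  Total hydrogens = 2.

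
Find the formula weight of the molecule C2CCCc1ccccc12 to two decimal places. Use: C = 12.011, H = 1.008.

132.21

Molecular formula: C10H12.
M = 10×12.011 + 12×1.008 = 132.21 g/mol.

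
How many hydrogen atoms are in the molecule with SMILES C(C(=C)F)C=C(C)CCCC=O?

15

Hydrogens are implicit in SMILES; fill each atom to its normal valence:
  5 × C: 2 H each → 10
  2 × C: 1 H each → 2
  2 × C: no H
  1 × C: 3 H
  1 × F: no H
  1 × O: no H
  Total hydrogens = 15.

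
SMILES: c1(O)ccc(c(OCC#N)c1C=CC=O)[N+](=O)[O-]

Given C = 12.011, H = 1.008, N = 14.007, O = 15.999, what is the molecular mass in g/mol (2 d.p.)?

Molecular formula: C11H8N2O5.
M = 11×12.011 + 8×1.008 + 2×14.007 + 5×15.999 = 248.19 g/mol.

248.19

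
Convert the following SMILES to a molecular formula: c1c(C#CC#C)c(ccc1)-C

C11H8

Heavy atoms from the SMILES: 11 C.
Implicit hydrogens by atom environment:
  4 × C (aromatic): 1 H each → 4
  3 × C: no H
  2 × C (aromatic): no H
  1 × C: 3 H
  1 × C: 1 H
  Total hydrogens = 8.
Molecular formula: C11H8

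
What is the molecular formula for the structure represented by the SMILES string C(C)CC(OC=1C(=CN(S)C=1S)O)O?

Heavy atoms from the SMILES: 8 C, 1 N, 3 O, 2 S.
Implicit hydrogens by atom environment:
  3 × C (aromatic): no H
  2 × C: 2 H each → 4
  2 × O: 1 H each → 2
  2 × S: 1 H each → 2
  1 × C: 3 H
  1 × C (aromatic): 1 H
  1 × C: 1 H
  1 × N (aromatic): no H
  1 × O: no H
  Total hydrogens = 13.
Molecular formula: C8H13NO3S2

C8H13NO3S2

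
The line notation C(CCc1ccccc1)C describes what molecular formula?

C10H14

Heavy atoms from the SMILES: 10 C.
Implicit hydrogens by atom environment:
  5 × C (aromatic): 1 H each → 5
  3 × C: 2 H each → 6
  1 × C: 3 H
  1 × C (aromatic): no H
  Total hydrogens = 14.
Molecular formula: C10H14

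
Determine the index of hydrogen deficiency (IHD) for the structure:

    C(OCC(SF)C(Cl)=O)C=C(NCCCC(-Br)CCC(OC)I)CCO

Molecular formula from the SMILES: C16H27BrClFINO4S.
DoU = (2C + 2 + N − H − X)/2 = (2·16 + 2 + 1 − 27 − 4)/2 = 4/2 = 2.
(Structurally: 0 ring(s) + 2 π bond(s) = 2.)

2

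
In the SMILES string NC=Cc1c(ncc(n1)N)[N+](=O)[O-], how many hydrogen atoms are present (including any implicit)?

7

Hydrogens are implicit in SMILES; fill each atom to its normal valence:
  3 × C (aromatic): no H
  2 × C: 1 H each → 2
  2 × N: 2 H each → 4
  2 × N (aromatic): no H
  1 × C (aromatic): 1 H
  1 × N (charge +1): no H
  1 × O: no H
  1 × O (charge -1): no H
  Total hydrogens = 7.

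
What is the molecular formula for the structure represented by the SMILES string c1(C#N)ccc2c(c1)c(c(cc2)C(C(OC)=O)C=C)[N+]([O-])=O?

C16H12N2O4

Heavy atoms from the SMILES: 16 C, 2 N, 4 O.
Implicit hydrogens by atom environment:
  5 × C (aromatic): 1 H each → 5
  5 × C (aromatic): no H
  3 × O: no H
  2 × C: 1 H each → 2
  2 × C: no H
  1 × C: 3 H
  1 × C: 2 H
  1 × N (charge +1): no H
  1 × N: no H
  1 × O (charge -1): no H
  Total hydrogens = 12.
Molecular formula: C16H12N2O4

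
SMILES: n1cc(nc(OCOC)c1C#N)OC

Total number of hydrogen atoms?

9

Hydrogens are implicit in SMILES; fill each atom to its normal valence:
  3 × C (aromatic): no H
  3 × O: no H
  2 × C: 3 H each → 6
  2 × N (aromatic): no H
  1 × C: 2 H
  1 × C (aromatic): 1 H
  1 × C: no H
  1 × N: no H
  Total hydrogens = 9.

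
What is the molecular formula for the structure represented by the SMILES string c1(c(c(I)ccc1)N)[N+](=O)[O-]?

Heavy atoms from the SMILES: 6 C, 1 I, 2 N, 2 O.
Implicit hydrogens by atom environment:
  3 × C (aromatic): 1 H each → 3
  3 × C (aromatic): no H
  1 × I: no H
  1 × N: 2 H
  1 × N (charge +1): no H
  1 × O: no H
  1 × O (charge -1): no H
  Total hydrogens = 5.
Molecular formula: C6H5IN2O2

C6H5IN2O2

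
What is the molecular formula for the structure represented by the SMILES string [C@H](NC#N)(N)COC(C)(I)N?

Heavy atoms from the SMILES: 5 C, 1 I, 4 N, 1 O.
Implicit hydrogens by atom environment:
  2 × C: no H
  2 × N: 2 H each → 4
  1 × C: 3 H
  1 × C: 2 H
  1 × C: 1 H
  1 × I: no H
  1 × N: 1 H
  1 × N: no H
  1 × O: no H
  Total hydrogens = 11.
Molecular formula: C5H11IN4O

C5H11IN4O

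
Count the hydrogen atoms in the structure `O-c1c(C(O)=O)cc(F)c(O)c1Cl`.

4

Hydrogens are implicit in SMILES; fill each atom to its normal valence:
  5 × C (aromatic): no H
  3 × O: 1 H each → 3
  1 × C (aromatic): 1 H
  1 × C: no H
  1 × Cl: no H
  1 × F: no H
  1 × O: no H
  Total hydrogens = 4.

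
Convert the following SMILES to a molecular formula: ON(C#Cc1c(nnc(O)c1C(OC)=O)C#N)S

C9H6N4O4S

Heavy atoms from the SMILES: 9 C, 4 N, 4 O, 1 S.
Implicit hydrogens by atom environment:
  4 × C (aromatic): no H
  4 × C: no H
  2 × N (aromatic): no H
  2 × N: no H
  2 × O: 1 H each → 2
  2 × O: no H
  1 × C: 3 H
  1 × S: 1 H
  Total hydrogens = 6.
Molecular formula: C9H6N4O4S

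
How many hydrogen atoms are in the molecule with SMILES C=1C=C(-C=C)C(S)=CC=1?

Hydrogens are implicit in SMILES; fill each atom to its normal valence:
  4 × C (aromatic): 1 H each → 4
  2 × C (aromatic): no H
  1 × C: 2 H
  1 × C: 1 H
  1 × S: 1 H
  Total hydrogens = 8.

8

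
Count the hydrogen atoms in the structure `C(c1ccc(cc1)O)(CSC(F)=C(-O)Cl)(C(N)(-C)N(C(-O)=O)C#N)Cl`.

Hydrogens are implicit in SMILES; fill each atom to its normal valence:
  6 × C: no H
  4 × C (aromatic): 1 H each → 4
  3 × O: 1 H each → 3
  2 × C (aromatic): no H
  2 × Cl: no H
  2 × N: no H
  1 × C: 3 H
  1 × C: 2 H
  1 × F: no H
  1 × N: 2 H
  1 × O: no H
  1 × S: no H
  Total hydrogens = 14.

14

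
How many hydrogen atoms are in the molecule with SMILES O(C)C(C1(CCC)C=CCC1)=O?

Hydrogens are implicit in SMILES; fill each atom to its normal valence:
  4 × C: 2 H each → 8
  2 × C: 3 H each → 6
  2 × C: 1 H each → 2
  2 × C: no H
  2 × O: no H
  Total hydrogens = 16.

16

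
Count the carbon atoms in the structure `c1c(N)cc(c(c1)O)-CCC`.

The symbol for carbon appears 9 times in the SMILES. Lowercase c denotes aromatic carbon and counts toward C.

9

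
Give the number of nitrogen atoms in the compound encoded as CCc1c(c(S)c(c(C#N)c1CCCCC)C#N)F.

2

The symbol for nitrogen appears 2 times in the SMILES.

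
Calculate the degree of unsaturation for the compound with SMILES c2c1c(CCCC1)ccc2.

5

Molecular formula from the SMILES: C10H12.
DoU = (2C + 2 + N − H − X)/2 = (2·10 + 2 + 0 − 12 − 0)/2 = 10/2 = 5.
(Structurally: 2 ring(s) + 3 π bond(s) = 5.)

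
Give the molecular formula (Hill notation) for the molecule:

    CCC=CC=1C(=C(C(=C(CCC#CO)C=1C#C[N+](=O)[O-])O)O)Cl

Heavy atoms from the SMILES: 16 C, 1 Cl, 1 N, 5 O.
Implicit hydrogens by atom environment:
  6 × C (aromatic): no H
  4 × C: no H
  3 × C: 2 H each → 6
  3 × O: 1 H each → 3
  2 × C: 1 H each → 2
  1 × C: 3 H
  1 × Cl: no H
  1 × N (charge +1): no H
  1 × O: no H
  1 × O (charge -1): no H
  Total hydrogens = 14.
Molecular formula: C16H14ClNO5

C16H14ClNO5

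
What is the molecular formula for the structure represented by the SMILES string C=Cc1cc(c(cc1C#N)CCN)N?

C11H13N3

Heavy atoms from the SMILES: 11 C, 3 N.
Implicit hydrogens by atom environment:
  4 × C (aromatic): no H
  3 × C: 2 H each → 6
  2 × C (aromatic): 1 H each → 2
  2 × N: 2 H each → 4
  1 × C: 1 H
  1 × C: no H
  1 × N: no H
  Total hydrogens = 13.
Molecular formula: C11H13N3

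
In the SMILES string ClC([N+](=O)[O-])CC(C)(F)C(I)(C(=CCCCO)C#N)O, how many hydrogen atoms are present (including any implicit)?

15

Hydrogens are implicit in SMILES; fill each atom to its normal valence:
  4 × C: 2 H each → 8
  4 × C: no H
  2 × C: 1 H each → 2
  2 × O: 1 H each → 2
  1 × C: 3 H
  1 × Cl: no H
  1 × F: no H
  1 × I: no H
  1 × N: no H
  1 × N (charge +1): no H
  1 × O: no H
  1 × O (charge -1): no H
  Total hydrogens = 15.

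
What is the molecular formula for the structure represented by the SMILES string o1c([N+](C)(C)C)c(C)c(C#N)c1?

C9H13N2O+

Heavy atoms from the SMILES: 9 C, 2 N, 1 O.
Implicit hydrogens by atom environment:
  4 × C: 3 H each → 12
  3 × C (aromatic): no H
  1 × C (aromatic): 1 H
  1 × C: no H
  1 × N: no H
  1 × N (charge +1): no H
  1 × O (aromatic): no H
  Total hydrogens = 13.
Net charge +1.
Molecular formula: C9H13N2O+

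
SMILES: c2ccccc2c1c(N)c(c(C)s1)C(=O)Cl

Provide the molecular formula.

C12H10ClNOS

Heavy atoms from the SMILES: 12 C, 1 Cl, 1 N, 1 O, 1 S.
Implicit hydrogens by atom environment:
  5 × C (aromatic): 1 H each → 5
  5 × C (aromatic): no H
  1 × C: 3 H
  1 × C: no H
  1 × Cl: no H
  1 × N: 2 H
  1 × O: no H
  1 × S (aromatic): no H
  Total hydrogens = 10.
Molecular formula: C12H10ClNOS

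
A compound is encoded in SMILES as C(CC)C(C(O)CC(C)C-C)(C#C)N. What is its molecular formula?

Heavy atoms from the SMILES: 12 C, 1 N, 1 O.
Implicit hydrogens by atom environment:
  4 × C: 2 H each → 8
  3 × C: 3 H each → 9
  3 × C: 1 H each → 3
  2 × C: no H
  1 × N: 2 H
  1 × O: 1 H
  Total hydrogens = 23.
Molecular formula: C12H23NO

C12H23NO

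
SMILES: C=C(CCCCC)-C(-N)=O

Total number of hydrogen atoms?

15

Hydrogens are implicit in SMILES; fill each atom to its normal valence:
  5 × C: 2 H each → 10
  2 × C: no H
  1 × C: 3 H
  1 × N: 2 H
  1 × O: no H
  Total hydrogens = 15.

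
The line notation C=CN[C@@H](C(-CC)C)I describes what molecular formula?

Heavy atoms from the SMILES: 7 C, 1 I, 1 N.
Implicit hydrogens by atom environment:
  3 × C: 1 H each → 3
  2 × C: 3 H each → 6
  2 × C: 2 H each → 4
  1 × I: no H
  1 × N: 1 H
  Total hydrogens = 14.
Molecular formula: C7H14IN

C7H14IN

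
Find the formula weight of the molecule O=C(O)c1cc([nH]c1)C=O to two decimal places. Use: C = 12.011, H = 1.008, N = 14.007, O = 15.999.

Molecular formula: C6H5NO3.
M = 6×12.011 + 5×1.008 + 1×14.007 + 3×15.999 = 139.11 g/mol.

139.11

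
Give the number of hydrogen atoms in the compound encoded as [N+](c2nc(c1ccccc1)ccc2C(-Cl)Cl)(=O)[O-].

Hydrogens are implicit in SMILES; fill each atom to its normal valence:
  7 × C (aromatic): 1 H each → 7
  4 × C (aromatic): no H
  2 × Cl: no H
  1 × C: 1 H
  1 × N (aromatic): no H
  1 × N (charge +1): no H
  1 × O: no H
  1 × O (charge -1): no H
  Total hydrogens = 8.

8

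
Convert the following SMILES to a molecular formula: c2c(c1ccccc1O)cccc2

Heavy atoms from the SMILES: 12 C, 1 O.
Implicit hydrogens by atom environment:
  9 × C (aromatic): 1 H each → 9
  3 × C (aromatic): no H
  1 × O: 1 H
  Total hydrogens = 10.
Molecular formula: C12H10O

C12H10O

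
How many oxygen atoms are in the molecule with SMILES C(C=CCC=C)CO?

The symbol for oxygen appears 1 time in the SMILES.

1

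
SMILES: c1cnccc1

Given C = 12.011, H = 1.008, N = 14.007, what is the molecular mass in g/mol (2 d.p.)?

Molecular formula: C5H5N.
M = 5×12.011 + 5×1.008 + 1×14.007 = 79.10 g/mol.

79.10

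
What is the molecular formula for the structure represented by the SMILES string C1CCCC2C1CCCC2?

C10H18

Heavy atoms from the SMILES: 10 C.
Implicit hydrogens by atom environment:
  8 × C: 2 H each → 16
  2 × C: 1 H each → 2
  Total hydrogens = 18.
Molecular formula: C10H18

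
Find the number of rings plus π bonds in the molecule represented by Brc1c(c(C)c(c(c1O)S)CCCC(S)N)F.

Molecular formula from the SMILES: C11H15BrFNOS2.
DoU = (2C + 2 + N − H − X)/2 = (2·11 + 2 + 1 − 15 − 2)/2 = 8/2 = 4.
(Structurally: 1 ring(s) + 3 π bond(s) = 4.)

4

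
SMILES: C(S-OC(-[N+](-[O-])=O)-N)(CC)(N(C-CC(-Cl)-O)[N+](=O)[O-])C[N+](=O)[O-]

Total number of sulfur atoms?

1

The symbol for sulfur appears 1 time in the SMILES.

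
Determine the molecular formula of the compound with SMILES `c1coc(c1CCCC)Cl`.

C8H11ClO

Heavy atoms from the SMILES: 8 C, 1 Cl, 1 O.
Implicit hydrogens by atom environment:
  3 × C: 2 H each → 6
  2 × C (aromatic): 1 H each → 2
  2 × C (aromatic): no H
  1 × C: 3 H
  1 × Cl: no H
  1 × O (aromatic): no H
  Total hydrogens = 11.
Molecular formula: C8H11ClO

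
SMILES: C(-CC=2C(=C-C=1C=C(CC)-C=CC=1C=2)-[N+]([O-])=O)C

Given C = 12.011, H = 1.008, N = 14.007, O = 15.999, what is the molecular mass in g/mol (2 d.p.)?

243.31

Molecular formula: C15H17NO2.
M = 15×12.011 + 17×1.008 + 1×14.007 + 2×15.999 = 243.31 g/mol.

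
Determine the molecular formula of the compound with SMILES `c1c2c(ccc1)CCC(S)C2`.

Heavy atoms from the SMILES: 10 C, 1 S.
Implicit hydrogens by atom environment:
  4 × C (aromatic): 1 H each → 4
  3 × C: 2 H each → 6
  2 × C (aromatic): no H
  1 × C: 1 H
  1 × S: 1 H
  Total hydrogens = 12.
Molecular formula: C10H12S

C10H12S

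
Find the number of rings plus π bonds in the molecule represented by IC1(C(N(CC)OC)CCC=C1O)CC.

Molecular formula from the SMILES: C11H20INO2.
DoU = (2C + 2 + N − H − X)/2 = (2·11 + 2 + 1 − 20 − 1)/2 = 4/2 = 2.
(Structurally: 1 ring(s) + 1 π bond(s) = 2.)

2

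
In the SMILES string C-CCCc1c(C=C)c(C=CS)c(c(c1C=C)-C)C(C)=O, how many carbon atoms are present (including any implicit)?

The symbol for carbon appears 19 times in the SMILES. Lowercase c denotes aromatic carbon and counts toward C.

19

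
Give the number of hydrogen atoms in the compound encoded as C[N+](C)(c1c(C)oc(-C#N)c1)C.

13

Hydrogens are implicit in SMILES; fill each atom to its normal valence:
  4 × C: 3 H each → 12
  3 × C (aromatic): no H
  1 × C (aromatic): 1 H
  1 × C: no H
  1 × N (charge +1): no H
  1 × N: no H
  1 × O (aromatic): no H
  Total hydrogens = 13.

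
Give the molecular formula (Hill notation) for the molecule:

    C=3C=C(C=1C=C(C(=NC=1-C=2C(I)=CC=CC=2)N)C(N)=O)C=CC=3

C18H14IN3O

Heavy atoms from the SMILES: 18 C, 1 I, 3 N, 1 O.
Implicit hydrogens by atom environment:
  10 × C (aromatic): 1 H each → 10
  7 × C (aromatic): no H
  2 × N: 2 H each → 4
  1 × C: no H
  1 × I: no H
  1 × N (aromatic): no H
  1 × O: no H
  Total hydrogens = 14.
Molecular formula: C18H14IN3O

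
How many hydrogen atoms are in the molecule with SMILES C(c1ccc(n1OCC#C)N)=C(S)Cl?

Hydrogens are implicit in SMILES; fill each atom to its normal valence:
  2 × C (aromatic): 1 H each → 2
  2 × C: 1 H each → 2
  2 × C (aromatic): no H
  2 × C: no H
  1 × C: 2 H
  1 × Cl: no H
  1 × N: 2 H
  1 × N (aromatic): no H
  1 × O: no H
  1 × S: 1 H
  Total hydrogens = 9.

9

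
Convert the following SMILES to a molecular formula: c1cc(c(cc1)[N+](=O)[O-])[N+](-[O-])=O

C6H4N2O4

Heavy atoms from the SMILES: 6 C, 2 N, 4 O.
Implicit hydrogens by atom environment:
  4 × C (aromatic): 1 H each → 4
  2 × C (aromatic): no H
  2 × N (charge +1): no H
  2 × O: no H
  2 × O (charge -1): no H
  Total hydrogens = 4.
Molecular formula: C6H4N2O4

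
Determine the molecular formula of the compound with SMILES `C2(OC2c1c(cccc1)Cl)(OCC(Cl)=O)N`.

C10H9Cl2NO3

Heavy atoms from the SMILES: 10 C, 2 Cl, 1 N, 3 O.
Implicit hydrogens by atom environment:
  4 × C (aromatic): 1 H each → 4
  3 × O: no H
  2 × C: no H
  2 × C (aromatic): no H
  2 × Cl: no H
  1 × C: 2 H
  1 × C: 1 H
  1 × N: 2 H
  Total hydrogens = 9.
Molecular formula: C10H9Cl2NO3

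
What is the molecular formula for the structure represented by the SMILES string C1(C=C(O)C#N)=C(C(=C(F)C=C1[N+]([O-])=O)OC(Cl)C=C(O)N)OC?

Heavy atoms from the SMILES: 13 C, 1 Cl, 1 F, 3 N, 6 O.
Implicit hydrogens by atom environment:
  5 × C (aromatic): no H
  3 × C: 1 H each → 3
  3 × C: no H
  3 × O: no H
  2 × O: 1 H each → 2
  1 × C: 3 H
  1 × C (aromatic): 1 H
  1 × Cl: no H
  1 × F: no H
  1 × N: 2 H
  1 × N (charge +1): no H
  1 × N: no H
  1 × O (charge -1): no H
  Total hydrogens = 11.
Molecular formula: C13H11ClFN3O6

C13H11ClFN3O6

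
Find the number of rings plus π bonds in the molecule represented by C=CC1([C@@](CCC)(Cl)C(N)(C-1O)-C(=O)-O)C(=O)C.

4

Molecular formula from the SMILES: C12H18ClNO4.
DoU = (2C + 2 + N − H − X)/2 = (2·12 + 2 + 1 − 18 − 1)/2 = 8/2 = 4.
(Structurally: 1 ring(s) + 3 π bond(s) = 4.)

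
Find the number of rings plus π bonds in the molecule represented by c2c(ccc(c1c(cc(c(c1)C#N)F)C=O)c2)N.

Molecular formula from the SMILES: C14H9FN2O.
DoU = (2C + 2 + N − H − X)/2 = (2·14 + 2 + 2 − 9 − 1)/2 = 22/2 = 11.
(Structurally: 2 ring(s) + 9 π bond(s) = 11.)

11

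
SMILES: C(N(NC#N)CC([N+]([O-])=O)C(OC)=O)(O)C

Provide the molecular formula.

Heavy atoms from the SMILES: 7 C, 4 N, 5 O.
Implicit hydrogens by atom environment:
  3 × O: no H
  2 × C: 3 H each → 6
  2 × C: 1 H each → 2
  2 × C: no H
  2 × N: no H
  1 × C: 2 H
  1 × N: 1 H
  1 × N (charge +1): no H
  1 × O: 1 H
  1 × O (charge -1): no H
  Total hydrogens = 12.
Molecular formula: C7H12N4O5

C7H12N4O5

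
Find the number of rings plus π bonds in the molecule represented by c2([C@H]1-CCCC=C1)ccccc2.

6

Molecular formula from the SMILES: C12H14.
DoU = (2C + 2 + N − H − X)/2 = (2·12 + 2 + 0 − 14 − 0)/2 = 12/2 = 6.
(Structurally: 2 ring(s) + 4 π bond(s) = 6.)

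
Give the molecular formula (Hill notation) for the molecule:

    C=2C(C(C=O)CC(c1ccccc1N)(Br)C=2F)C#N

Heavy atoms from the SMILES: 1 Br, 14 C, 1 F, 2 N, 1 O.
Implicit hydrogens by atom environment:
  4 × C: 1 H each → 4
  4 × C (aromatic): 1 H each → 4
  3 × C: no H
  2 × C (aromatic): no H
  1 × Br: no H
  1 × C: 2 H
  1 × F: no H
  1 × N: 2 H
  1 × N: no H
  1 × O: no H
  Total hydrogens = 12.
Molecular formula: C14H12BrFN2O

C14H12BrFN2O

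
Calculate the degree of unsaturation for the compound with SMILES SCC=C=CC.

Molecular formula from the SMILES: C5H8S.
DoU = (2C + 2 + N − H − X)/2 = (2·5 + 2 + 0 − 8 − 0)/2 = 4/2 = 2.
(Structurally: 0 ring(s) + 2 π bond(s) = 2.)

2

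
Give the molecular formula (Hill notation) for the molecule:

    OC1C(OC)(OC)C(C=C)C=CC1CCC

Heavy atoms from the SMILES: 13 C, 3 O.
Implicit hydrogens by atom environment:
  6 × C: 1 H each → 6
  3 × C: 3 H each → 9
  3 × C: 2 H each → 6
  2 × O: no H
  1 × C: no H
  1 × O: 1 H
  Total hydrogens = 22.
Molecular formula: C13H22O3

C13H22O3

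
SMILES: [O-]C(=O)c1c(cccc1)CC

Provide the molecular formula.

C9H9O2-

Heavy atoms from the SMILES: 9 C, 2 O.
Implicit hydrogens by atom environment:
  4 × C (aromatic): 1 H each → 4
  2 × C (aromatic): no H
  1 × C: 3 H
  1 × C: 2 H
  1 × C: no H
  1 × O: no H
  1 × O (charge -1): no H
  Total hydrogens = 9.
Net charge -1.
Molecular formula: C9H9O2-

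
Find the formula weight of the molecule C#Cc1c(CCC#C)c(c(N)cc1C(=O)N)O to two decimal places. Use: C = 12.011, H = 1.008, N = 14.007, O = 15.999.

228.25

Molecular formula: C13H12N2O2.
M = 13×12.011 + 12×1.008 + 2×14.007 + 2×15.999 = 228.25 g/mol.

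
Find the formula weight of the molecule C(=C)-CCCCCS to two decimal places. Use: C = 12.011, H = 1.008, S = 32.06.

130.25

Molecular formula: C7H14S.
M = 7×12.011 + 14×1.008 + 1×32.06 = 130.25 g/mol.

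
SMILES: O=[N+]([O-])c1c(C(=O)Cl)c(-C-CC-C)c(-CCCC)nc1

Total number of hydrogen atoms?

Hydrogens are implicit in SMILES; fill each atom to its normal valence:
  6 × C: 2 H each → 12
  4 × C (aromatic): no H
  2 × C: 3 H each → 6
  2 × O: no H
  1 × C (aromatic): 1 H
  1 × C: no H
  1 × Cl: no H
  1 × N (aromatic): no H
  1 × N (charge +1): no H
  1 × O (charge -1): no H
  Total hydrogens = 19.

19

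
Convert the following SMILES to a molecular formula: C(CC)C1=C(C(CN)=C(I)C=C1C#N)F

C11H12FIN2

Heavy atoms from the SMILES: 11 C, 1 F, 1 I, 2 N.
Implicit hydrogens by atom environment:
  5 × C (aromatic): no H
  3 × C: 2 H each → 6
  1 × C: 3 H
  1 × C (aromatic): 1 H
  1 × C: no H
  1 × F: no H
  1 × I: no H
  1 × N: 2 H
  1 × N: no H
  Total hydrogens = 12.
Molecular formula: C11H12FIN2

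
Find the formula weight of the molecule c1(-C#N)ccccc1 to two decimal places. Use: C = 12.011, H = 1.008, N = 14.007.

103.12

Molecular formula: C7H5N.
M = 7×12.011 + 5×1.008 + 1×14.007 = 103.12 g/mol.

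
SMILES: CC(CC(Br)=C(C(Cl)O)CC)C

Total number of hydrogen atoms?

16

Hydrogens are implicit in SMILES; fill each atom to its normal valence:
  3 × C: 3 H each → 9
  2 × C: 2 H each → 4
  2 × C: 1 H each → 2
  2 × C: no H
  1 × Br: no H
  1 × Cl: no H
  1 × O: 1 H
  Total hydrogens = 16.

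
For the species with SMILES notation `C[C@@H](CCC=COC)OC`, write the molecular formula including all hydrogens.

Heavy atoms from the SMILES: 8 C, 2 O.
Implicit hydrogens by atom environment:
  3 × C: 3 H each → 9
  3 × C: 1 H each → 3
  2 × C: 2 H each → 4
  2 × O: no H
  Total hydrogens = 16.
Molecular formula: C8H16O2

C8H16O2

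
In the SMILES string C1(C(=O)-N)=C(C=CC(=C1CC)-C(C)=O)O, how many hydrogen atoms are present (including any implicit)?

Hydrogens are implicit in SMILES; fill each atom to its normal valence:
  4 × C (aromatic): no H
  2 × C: 3 H each → 6
  2 × C (aromatic): 1 H each → 2
  2 × C: no H
  2 × O: no H
  1 × C: 2 H
  1 × N: 2 H
  1 × O: 1 H
  Total hydrogens = 13.

13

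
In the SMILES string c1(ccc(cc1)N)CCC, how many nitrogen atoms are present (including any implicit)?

1

The symbol for nitrogen appears 1 time in the SMILES.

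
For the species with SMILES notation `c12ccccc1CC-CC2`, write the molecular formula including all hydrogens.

Heavy atoms from the SMILES: 10 C.
Implicit hydrogens by atom environment:
  4 × C: 2 H each → 8
  4 × C (aromatic): 1 H each → 4
  2 × C (aromatic): no H
  Total hydrogens = 12.
Molecular formula: C10H12

C10H12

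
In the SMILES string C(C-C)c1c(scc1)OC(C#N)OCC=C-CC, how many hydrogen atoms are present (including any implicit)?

19

Hydrogens are implicit in SMILES; fill each atom to its normal valence:
  4 × C: 2 H each → 8
  3 × C: 1 H each → 3
  2 × C: 3 H each → 6
  2 × C (aromatic): 1 H each → 2
  2 × C (aromatic): no H
  2 × O: no H
  1 × C: no H
  1 × N: no H
  1 × S (aromatic): no H
  Total hydrogens = 19.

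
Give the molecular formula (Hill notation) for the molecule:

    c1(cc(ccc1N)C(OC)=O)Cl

C8H8ClNO2

Heavy atoms from the SMILES: 8 C, 1 Cl, 1 N, 2 O.
Implicit hydrogens by atom environment:
  3 × C (aromatic): 1 H each → 3
  3 × C (aromatic): no H
  2 × O: no H
  1 × C: 3 H
  1 × C: no H
  1 × Cl: no H
  1 × N: 2 H
  Total hydrogens = 8.
Molecular formula: C8H8ClNO2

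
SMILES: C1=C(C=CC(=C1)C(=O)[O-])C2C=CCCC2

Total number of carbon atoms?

13

The symbol for carbon appears 13 times in the SMILES.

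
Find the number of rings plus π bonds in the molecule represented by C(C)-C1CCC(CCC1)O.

Molecular formula from the SMILES: C9H18O.
DoU = (2C + 2 + N − H − X)/2 = (2·9 + 2 + 0 − 18 − 0)/2 = 2/2 = 1.
(Structurally: 1 ring(s) + 0 π bond(s) = 1.)

1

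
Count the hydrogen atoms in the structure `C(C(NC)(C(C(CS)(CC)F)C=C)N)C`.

23

Hydrogens are implicit in SMILES; fill each atom to its normal valence:
  4 × C: 2 H each → 8
  3 × C: 3 H each → 9
  2 × C: 1 H each → 2
  2 × C: no H
  1 × F: no H
  1 × N: 2 H
  1 × N: 1 H
  1 × S: 1 H
  Total hydrogens = 23.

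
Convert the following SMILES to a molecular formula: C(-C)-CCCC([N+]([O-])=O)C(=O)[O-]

Heavy atoms from the SMILES: 7 C, 1 N, 4 O.
Implicit hydrogens by atom environment:
  4 × C: 2 H each → 8
  2 × O: no H
  2 × O (charge -1): no H
  1 × C: 3 H
  1 × C: 1 H
  1 × C: no H
  1 × N (charge +1): no H
  Total hydrogens = 12.
Net charge -1.
Molecular formula: C7H12NO4-

C7H12NO4-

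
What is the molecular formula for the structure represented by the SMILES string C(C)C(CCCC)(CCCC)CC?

Heavy atoms from the SMILES: 13 C.
Implicit hydrogens by atom environment:
  8 × C: 2 H each → 16
  4 × C: 3 H each → 12
  1 × C: no H
  Total hydrogens = 28.
Molecular formula: C13H28

C13H28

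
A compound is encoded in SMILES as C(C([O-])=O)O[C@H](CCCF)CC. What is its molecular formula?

C8H14FO3-

Heavy atoms from the SMILES: 8 C, 1 F, 3 O.
Implicit hydrogens by atom environment:
  5 × C: 2 H each → 10
  2 × O: no H
  1 × C: 3 H
  1 × C: 1 H
  1 × C: no H
  1 × F: no H
  1 × O (charge -1): no H
  Total hydrogens = 14.
Net charge -1.
Molecular formula: C8H14FO3-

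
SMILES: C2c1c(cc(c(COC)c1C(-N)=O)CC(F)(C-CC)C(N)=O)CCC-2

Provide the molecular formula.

Heavy atoms from the SMILES: 19 C, 1 F, 2 N, 3 O.
Implicit hydrogens by atom environment:
  8 × C: 2 H each → 16
  5 × C (aromatic): no H
  3 × C: no H
  3 × O: no H
  2 × C: 3 H each → 6
  2 × N: 2 H each → 4
  1 × C (aromatic): 1 H
  1 × F: no H
  Total hydrogens = 27.
Molecular formula: C19H27FN2O3

C19H27FN2O3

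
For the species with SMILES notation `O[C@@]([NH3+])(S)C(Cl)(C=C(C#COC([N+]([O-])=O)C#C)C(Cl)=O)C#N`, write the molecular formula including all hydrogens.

C11H8Cl2N3O5S+

Heavy atoms from the SMILES: 11 C, 2 Cl, 3 N, 5 O, 1 S.
Implicit hydrogens by atom environment:
  8 × C: no H
  3 × C: 1 H each → 3
  3 × O: no H
  2 × Cl: no H
  1 × N (charge +1): 3 H
  1 × N: no H
  1 × N (charge +1): no H
  1 × O: 1 H
  1 × O (charge -1): no H
  1 × S: 1 H
  Total hydrogens = 8.
Net charge +1.
Molecular formula: C11H8Cl2N3O5S+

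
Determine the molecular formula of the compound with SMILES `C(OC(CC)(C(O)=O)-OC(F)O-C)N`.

C7H14FNO5

Heavy atoms from the SMILES: 7 C, 1 F, 1 N, 5 O.
Implicit hydrogens by atom environment:
  4 × O: no H
  2 × C: 3 H each → 6
  2 × C: 2 H each → 4
  2 × C: no H
  1 × C: 1 H
  1 × F: no H
  1 × N: 2 H
  1 × O: 1 H
  Total hydrogens = 14.
Molecular formula: C7H14FNO5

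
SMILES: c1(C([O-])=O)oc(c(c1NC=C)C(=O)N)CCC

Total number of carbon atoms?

The symbol for carbon appears 11 times in the SMILES. Lowercase c denotes aromatic carbon and counts toward C.

11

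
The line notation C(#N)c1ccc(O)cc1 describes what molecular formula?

Heavy atoms from the SMILES: 7 C, 1 N, 1 O.
Implicit hydrogens by atom environment:
  4 × C (aromatic): 1 H each → 4
  2 × C (aromatic): no H
  1 × C: no H
  1 × N: no H
  1 × O: 1 H
  Total hydrogens = 5.
Molecular formula: C7H5NO

C7H5NO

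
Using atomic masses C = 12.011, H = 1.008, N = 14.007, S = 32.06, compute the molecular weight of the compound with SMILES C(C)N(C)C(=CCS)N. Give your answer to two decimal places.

Molecular formula: C6H14N2S.
M = 6×12.011 + 14×1.008 + 2×14.007 + 1×32.06 = 146.25 g/mol.

146.25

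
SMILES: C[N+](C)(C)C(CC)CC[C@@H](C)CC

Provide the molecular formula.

C12H28N+

Heavy atoms from the SMILES: 12 C, 1 N.
Implicit hydrogens by atom environment:
  6 × C: 3 H each → 18
  4 × C: 2 H each → 8
  2 × C: 1 H each → 2
  1 × N (charge +1): no H
  Total hydrogens = 28.
Net charge +1.
Molecular formula: C12H28N+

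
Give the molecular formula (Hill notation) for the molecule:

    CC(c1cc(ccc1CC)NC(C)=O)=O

C12H15NO2

Heavy atoms from the SMILES: 12 C, 1 N, 2 O.
Implicit hydrogens by atom environment:
  3 × C: 3 H each → 9
  3 × C (aromatic): 1 H each → 3
  3 × C (aromatic): no H
  2 × C: no H
  2 × O: no H
  1 × C: 2 H
  1 × N: 1 H
  Total hydrogens = 15.
Molecular formula: C12H15NO2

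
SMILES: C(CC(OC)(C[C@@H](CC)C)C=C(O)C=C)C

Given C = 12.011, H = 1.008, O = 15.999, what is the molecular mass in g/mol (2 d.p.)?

226.36

Molecular formula: C14H26O2.
M = 14×12.011 + 26×1.008 + 2×15.999 = 226.36 g/mol.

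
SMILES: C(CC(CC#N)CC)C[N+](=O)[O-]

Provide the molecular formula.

C8H14N2O2

Heavy atoms from the SMILES: 8 C, 2 N, 2 O.
Implicit hydrogens by atom environment:
  5 × C: 2 H each → 10
  1 × C: 3 H
  1 × C: 1 H
  1 × C: no H
  1 × N (charge +1): no H
  1 × N: no H
  1 × O: no H
  1 × O (charge -1): no H
  Total hydrogens = 14.
Molecular formula: C8H14N2O2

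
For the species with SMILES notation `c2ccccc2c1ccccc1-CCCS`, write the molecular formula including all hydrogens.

C15H16S

Heavy atoms from the SMILES: 15 C, 1 S.
Implicit hydrogens by atom environment:
  9 × C (aromatic): 1 H each → 9
  3 × C: 2 H each → 6
  3 × C (aromatic): no H
  1 × S: 1 H
  Total hydrogens = 16.
Molecular formula: C15H16S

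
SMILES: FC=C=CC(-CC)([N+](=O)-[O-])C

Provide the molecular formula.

Heavy atoms from the SMILES: 7 C, 1 F, 1 N, 2 O.
Implicit hydrogens by atom environment:
  2 × C: 3 H each → 6
  2 × C: 1 H each → 2
  2 × C: no H
  1 × C: 2 H
  1 × F: no H
  1 × N (charge +1): no H
  1 × O: no H
  1 × O (charge -1): no H
  Total hydrogens = 10.
Molecular formula: C7H10FNO2

C7H10FNO2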